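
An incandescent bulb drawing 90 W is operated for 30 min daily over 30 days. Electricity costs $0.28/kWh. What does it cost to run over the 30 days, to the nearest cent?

Runtime = 30 min × 30 = 900 min = 15 h
Energy = 0.09 kW × 15 h = 1.35 kWh
Cost = 1.35 kWh × $0.28/kWh = $0.38

$0.38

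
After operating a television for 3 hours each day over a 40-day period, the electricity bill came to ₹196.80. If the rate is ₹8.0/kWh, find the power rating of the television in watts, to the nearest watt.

Energy = ₹196.80 ÷ ₹8.0/kWh = 24.6 kWh
Runtime = 3 h/day × 40 days = 120 h
Power = 24.6 kWh ÷ 120 h = 0.205 kW = 205 W

205 W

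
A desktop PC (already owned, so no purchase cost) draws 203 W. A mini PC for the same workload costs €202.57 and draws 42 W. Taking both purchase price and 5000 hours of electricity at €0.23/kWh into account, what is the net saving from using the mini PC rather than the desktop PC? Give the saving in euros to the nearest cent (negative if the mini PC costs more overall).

desktop PC: €0.00 + (203/1000) kW × 5000 h × €0.23 = €0.00 + €233.45 = €233.45
mini PC: €202.57 + (42/1000) kW × 5000 h × €0.23 = €202.57 + €48.3 = €250.87
Saving = €233.45 − €250.87 = −€17.42

-€17.42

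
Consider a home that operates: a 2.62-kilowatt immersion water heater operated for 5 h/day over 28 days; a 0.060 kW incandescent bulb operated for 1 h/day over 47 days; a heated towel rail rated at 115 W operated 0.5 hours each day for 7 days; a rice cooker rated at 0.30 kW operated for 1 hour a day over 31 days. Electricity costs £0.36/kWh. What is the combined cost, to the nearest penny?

immersion water heater: Runtime = 5 h/day × 28 days = 140 h
immersion water heater: 2.62 kW × 140 h = 366.8 kWh
incandescent bulb: Runtime = 1 h/day × 47 days = 47 h
incandescent bulb: 0.06 kW × 47 h = 2.82 kWh
heated towel rail: Runtime = 0.5 h/day × 7 days = 3.5 h
heated towel rail: 0.115 kW × 3.5 h = 0.4025 kWh
rice cooker: Runtime = 1 h/day × 31 days = 31 h
rice cooker: 0.3 kW × 31 h = 9.3 kWh
Total energy = 379.3225 kWh
Cost = 379.3225 × £0.36 = £136.56

£136.56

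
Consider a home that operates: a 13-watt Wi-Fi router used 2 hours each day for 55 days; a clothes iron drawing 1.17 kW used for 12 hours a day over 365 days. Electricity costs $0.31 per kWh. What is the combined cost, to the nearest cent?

$1589.07

Wi-Fi router: Runtime = 2 h/day × 55 days = 110 h
Wi-Fi router: 0.013 kW × 110 h = 1.43 kWh
clothes iron: Runtime = 12 h/day × 365 days = 4380 h
clothes iron: 1.17 kW × 4380 h = 5124.6 kWh
Total energy = 5126.03 kWh
Cost = 5126.03 × $0.31 = $1589.07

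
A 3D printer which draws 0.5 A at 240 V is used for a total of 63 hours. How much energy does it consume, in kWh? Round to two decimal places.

7.56 kWh

Power = 0.5 A × 240 V = 120 W = 0.12 kW
Energy = 0.12 kW × 63 h = 7.56 kWh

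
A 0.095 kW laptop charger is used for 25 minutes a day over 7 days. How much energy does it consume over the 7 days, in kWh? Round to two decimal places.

Runtime = 25 min × 7 = 175 min = 2.916666… h
Energy = 0.095 kW × 2.916666… h = 0.277083… kWh ≈ 0.28 kWh

0.28 kWh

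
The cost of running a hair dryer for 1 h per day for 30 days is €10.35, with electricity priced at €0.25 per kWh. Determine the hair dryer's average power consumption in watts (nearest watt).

1380 W

Energy = €10.35 ÷ €0.25/kWh = 41.4 kWh
Runtime = 1 h/day × 30 days = 30 h
Power = 41.4 kWh ÷ 30 h = 1.38 kW = 1380 W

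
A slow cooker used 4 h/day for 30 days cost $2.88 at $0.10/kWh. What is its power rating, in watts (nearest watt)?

240 W

Energy = $2.88 ÷ $0.10/kWh = 28.8 kWh
Runtime = 4 h/day × 30 days = 120 h
Power = 28.8 kWh ÷ 120 h = 0.24 kW = 240 W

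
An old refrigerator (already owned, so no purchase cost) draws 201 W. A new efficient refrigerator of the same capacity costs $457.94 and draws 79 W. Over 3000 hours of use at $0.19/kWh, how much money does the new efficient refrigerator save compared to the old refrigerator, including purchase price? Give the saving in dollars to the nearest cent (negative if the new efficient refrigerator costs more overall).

old refrigerator: $0.00 + (201/1000) kW × 3000 h × $0.19 = $0.00 + $114.57 = $114.57
new efficient refrigerator: $457.94 + (79/1000) kW × 3000 h × $0.19 = $457.94 + $45.03 = $502.97
Saving = $114.57 − $502.97 = −$388.4

-$388.40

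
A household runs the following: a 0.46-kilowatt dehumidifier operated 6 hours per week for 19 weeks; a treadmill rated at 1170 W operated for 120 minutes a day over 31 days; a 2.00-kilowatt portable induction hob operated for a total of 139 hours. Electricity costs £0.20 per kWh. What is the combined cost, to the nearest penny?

£80.60

dehumidifier: Runtime = 6 h/week × 19 weeks = 114 h
dehumidifier: 0.46 kW × 114 h = 52.44 kWh
treadmill: Runtime = 120 min × 31 = 3720 min = 62 h
treadmill: 1.17 kW × 62 h = 72.54 kWh
portable induction hob: 2 kW × 139 h = 278 kWh
Total energy = 402.98 kWh
Cost = 402.98 × £0.20 = £80.60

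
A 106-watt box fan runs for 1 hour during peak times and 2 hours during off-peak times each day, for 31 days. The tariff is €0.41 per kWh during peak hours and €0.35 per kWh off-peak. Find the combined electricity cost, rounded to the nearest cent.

Peak energy = 0.106 kW × 1 h × 31 = 3.286 kWh
Off-peak energy = 0.106 kW × 2 h × 31 = 6.572 kWh
Cost = 3.286 × €0.41 + 6.572 × €0.35 = €1.34726 + €2.3002 = €3.65

€3.65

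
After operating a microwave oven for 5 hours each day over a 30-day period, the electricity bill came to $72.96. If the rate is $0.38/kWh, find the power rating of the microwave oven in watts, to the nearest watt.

1280 W

Energy = $72.96 ÷ $0.38/kWh = 192 kWh
Runtime = 5 h/day × 30 days = 150 h
Power = 192 kWh ÷ 150 h = 1.28 kW = 1280 W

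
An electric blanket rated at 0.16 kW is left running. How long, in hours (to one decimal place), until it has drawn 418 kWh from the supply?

2612.5 h

Hours = 418 kWh ÷ 0.16 kW = 2612.5 h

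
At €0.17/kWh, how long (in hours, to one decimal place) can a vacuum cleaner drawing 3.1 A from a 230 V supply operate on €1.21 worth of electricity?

Power = 3.1 A × 230 V = 713 W = 0.713 kW
Energy available = €1.21 ÷ €0.17/kWh = 7.1176 kWh
Hours = 7.1176 kWh ÷ 0.713 kW = 10.0 h

10.0 h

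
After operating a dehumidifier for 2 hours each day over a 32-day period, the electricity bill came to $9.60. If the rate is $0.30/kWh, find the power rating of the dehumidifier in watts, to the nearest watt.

500 W

Energy = $9.60 ÷ $0.30/kWh = 32 kWh
Runtime = 2 h/day × 32 days = 64 h
Power = 32 kWh ÷ 64 h = 0.5 kW = 500 W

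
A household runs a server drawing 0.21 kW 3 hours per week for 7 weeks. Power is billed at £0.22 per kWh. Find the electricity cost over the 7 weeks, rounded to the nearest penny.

Runtime = 3 h/week × 7 weeks = 21 h
Energy = 0.21 kW × 21 h = 4.41 kWh
Cost = 4.41 kWh × £0.22/kWh = £0.97

£0.97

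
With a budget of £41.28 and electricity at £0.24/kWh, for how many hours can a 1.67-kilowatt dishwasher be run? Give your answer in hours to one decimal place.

103.0 h

Energy available = £41.28 ÷ £0.24/kWh = 172 kWh
Hours = 172 kWh ÷ 1.67 kW = 103.0 h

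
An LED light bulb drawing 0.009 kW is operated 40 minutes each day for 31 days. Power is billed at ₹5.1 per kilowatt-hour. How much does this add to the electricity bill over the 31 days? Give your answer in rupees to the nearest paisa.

Runtime = 40 min × 31 = 1240 min = 20.666666… h
Energy = 0.009 kW × 20.666666… h = 0.186 kWh
Cost = 0.186 kWh × ₹5.1/kWh = ₹0.95

₹0.95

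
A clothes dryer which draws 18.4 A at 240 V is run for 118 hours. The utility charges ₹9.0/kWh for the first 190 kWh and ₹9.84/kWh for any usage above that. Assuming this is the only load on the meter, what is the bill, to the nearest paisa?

Power = 18.4 A × 240 V = 4416 W = 4.416 kW
Energy = 4.416 kW × 118 h = 521.088 kWh
Tier 1 (0–190 kWh): 190 × ₹9.0 = ₹1710
Above 190 kWh: 331.088 × ₹9.84 = ₹3257.90592
Bill = ₹4967.91

₹4967.91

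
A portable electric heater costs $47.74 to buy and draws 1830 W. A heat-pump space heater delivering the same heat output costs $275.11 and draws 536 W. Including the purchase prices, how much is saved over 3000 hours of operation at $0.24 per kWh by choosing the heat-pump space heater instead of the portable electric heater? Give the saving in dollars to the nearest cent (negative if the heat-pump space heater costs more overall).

$704.31

portable electric heater: $47.74 + (1830/1000) kW × 3000 h × $0.24 = $47.74 + $1317.6 = $1365.34
heat-pump space heater: $275.11 + (536/1000) kW × 3000 h × $0.24 = $275.11 + $385.92 = $661.03
Saving = $1365.34 − $661.03 = $704.31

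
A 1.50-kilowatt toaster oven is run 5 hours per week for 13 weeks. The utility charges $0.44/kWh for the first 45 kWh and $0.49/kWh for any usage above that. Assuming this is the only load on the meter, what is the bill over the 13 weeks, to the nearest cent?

Runtime = 5 h/week × 13 weeks = 65 h
Energy = 1.5 kW × 65 h = 97.5 kWh
Tier 1 (0–45 kWh): 45 × $0.44 = $19.8
Above 45 kWh: 52.5 × $0.49 = $25.725
Bill = $45.53

$45.53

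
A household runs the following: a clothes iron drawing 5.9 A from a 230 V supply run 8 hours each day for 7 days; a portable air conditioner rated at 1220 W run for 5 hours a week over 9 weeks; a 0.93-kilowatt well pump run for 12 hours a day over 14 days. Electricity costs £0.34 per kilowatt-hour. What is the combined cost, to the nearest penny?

clothes iron: Power = 5.9 A × 230 V = 1357 W = 1.357 kW
clothes iron: Runtime = 8 h/day × 7 days = 56 h
clothes iron: 1.357 kW × 56 h = 75.992 kWh
portable air conditioner: Runtime = 5 h/week × 9 weeks = 45 h
portable air conditioner: 1.22 kW × 45 h = 54.9 kWh
well pump: Runtime = 12 h/day × 14 days = 168 h
well pump: 0.93 kW × 168 h = 156.24 kWh
Total energy = 287.132 kWh
Cost = 287.132 × £0.34 = £97.62

£97.62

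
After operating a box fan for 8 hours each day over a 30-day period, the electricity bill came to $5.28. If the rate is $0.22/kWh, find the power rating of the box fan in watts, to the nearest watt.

Energy = $5.28 ÷ $0.22/kWh = 24 kWh
Runtime = 8 h/day × 30 days = 240 h
Power = 24 kWh ÷ 240 h = 0.1 kW = 100 W

100 W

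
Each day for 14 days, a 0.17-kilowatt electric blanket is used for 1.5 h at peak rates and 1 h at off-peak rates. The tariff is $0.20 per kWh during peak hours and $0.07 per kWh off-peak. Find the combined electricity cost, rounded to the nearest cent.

$0.88

Peak energy = 0.17 kW × 1.5 h × 14 = 3.57 kWh
Off-peak energy = 0.17 kW × 1 h × 14 = 2.38 kWh
Cost = 3.57 × $0.20 + 2.38 × $0.07 = $0.714 + $0.1666 = $0.88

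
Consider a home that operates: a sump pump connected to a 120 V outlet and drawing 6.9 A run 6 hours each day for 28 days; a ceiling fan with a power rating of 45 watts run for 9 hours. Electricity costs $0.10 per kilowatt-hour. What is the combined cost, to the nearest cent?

sump pump: Power = 6.9 A × 120 V = 828 W = 0.828 kW
sump pump: Runtime = 6 h/day × 28 days = 168 h
sump pump: 0.828 kW × 168 h = 139.104 kWh
ceiling fan: 0.045 kW × 9 h = 0.405 kWh
Total energy = 139.509 kWh
Cost = 139.509 × $0.10 = $13.95

$13.95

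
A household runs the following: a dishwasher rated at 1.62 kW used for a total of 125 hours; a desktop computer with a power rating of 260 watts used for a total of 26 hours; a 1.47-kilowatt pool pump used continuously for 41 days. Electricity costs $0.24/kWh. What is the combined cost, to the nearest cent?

dishwasher: 1.62 kW × 125 h = 202.5 kWh
desktop computer: 0.26 kW × 26 h = 6.76 kWh
pool pump: Runtime = 24 h × 41 = 984 h
pool pump: 1.47 kW × 984 h = 1446.48 kWh
Total energy = 1655.74 kWh
Cost = 1655.74 × $0.24 = $397.38

$397.38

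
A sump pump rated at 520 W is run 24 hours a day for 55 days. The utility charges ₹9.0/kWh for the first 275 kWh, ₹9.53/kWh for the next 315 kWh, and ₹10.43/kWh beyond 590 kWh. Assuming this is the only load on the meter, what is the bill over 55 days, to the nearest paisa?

Runtime = 24 h × 55 = 1320 h
Energy = 0.52 kW × 1320 h = 686.4 kWh
Tier 1 (0–275 kWh): 275 × ₹9.0 = ₹2475
Tier 2 (275–590 kWh): 315 × ₹9.53 = ₹3001.95
Above 590 kWh: 96.4 × ₹10.43 = ₹1005.452
Bill = ₹6482.40

₹6482.40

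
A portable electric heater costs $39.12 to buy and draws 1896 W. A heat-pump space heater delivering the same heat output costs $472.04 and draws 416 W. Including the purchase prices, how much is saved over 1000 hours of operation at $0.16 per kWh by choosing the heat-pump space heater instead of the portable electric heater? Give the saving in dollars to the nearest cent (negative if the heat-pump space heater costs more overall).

portable electric heater: $39.12 + (1896/1000) kW × 1000 h × $0.16 = $39.12 + $303.36 = $342.48
heat-pump space heater: $472.04 + (416/1000) kW × 1000 h × $0.16 = $472.04 + $66.56 = $538.6
Saving = $342.48 − $538.6 = −$196.12

-$196.12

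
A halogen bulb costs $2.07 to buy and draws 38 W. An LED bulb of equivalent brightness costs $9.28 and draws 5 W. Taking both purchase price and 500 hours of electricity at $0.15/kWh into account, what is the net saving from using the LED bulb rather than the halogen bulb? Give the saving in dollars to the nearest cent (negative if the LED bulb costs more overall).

halogen bulb: $2.07 + (38/1000) kW × 500 h × $0.15 = $2.07 + $2.85 = $4.92
LED bulb: $9.28 + (5/1000) kW × 500 h × $0.15 = $9.28 + $0.375 = $9.655
Saving = $4.92 − $9.655 = −$4.735 → -$4.74

-$4.74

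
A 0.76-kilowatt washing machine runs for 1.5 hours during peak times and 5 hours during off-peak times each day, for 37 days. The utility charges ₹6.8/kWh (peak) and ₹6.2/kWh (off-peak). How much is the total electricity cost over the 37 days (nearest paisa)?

Peak energy = 0.76 kW × 1.5 h × 37 = 42.18 kWh
Off-peak energy = 0.76 kW × 5 h × 37 = 140.6 kWh
Cost = 42.18 × ₹6.8 + 140.6 × ₹6.2 = ₹286.824 + ₹871.72 = ₹1158.54

₹1158.54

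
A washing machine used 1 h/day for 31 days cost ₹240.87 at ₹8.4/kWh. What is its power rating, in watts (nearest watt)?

925 W

Energy = ₹240.87 ÷ ₹8.4/kWh = 28.675 kWh
Runtime = 1 h/day × 31 days = 31 h
Power = 28.675 kWh ÷ 31 h = 0.925 kW = 925 W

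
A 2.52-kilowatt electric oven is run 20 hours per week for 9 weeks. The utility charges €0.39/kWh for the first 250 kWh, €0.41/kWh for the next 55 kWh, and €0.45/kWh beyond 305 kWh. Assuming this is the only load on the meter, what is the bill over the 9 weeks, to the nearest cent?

€186.92

Runtime = 20 h/week × 9 weeks = 180 h
Energy = 2.52 kW × 180 h = 453.6 kWh
Tier 1 (0–250 kWh): 250 × €0.39 = €97.5
Tier 2 (250–305 kWh): 55 × €0.41 = €22.55
Above 305 kWh: 148.6 × €0.45 = €66.87
Bill = €186.92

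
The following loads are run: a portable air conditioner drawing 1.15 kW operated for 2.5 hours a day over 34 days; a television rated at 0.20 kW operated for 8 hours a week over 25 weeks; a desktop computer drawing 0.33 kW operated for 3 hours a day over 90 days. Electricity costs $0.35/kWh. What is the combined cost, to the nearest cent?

portable air conditioner: Runtime = 2.5 h/day × 34 days = 85 h
portable air conditioner: 1.15 kW × 85 h = 97.75 kWh
television: Runtime = 8 h/week × 25 weeks = 200 h
television: 0.2 kW × 200 h = 40 kWh
desktop computer: Runtime = 3 h/day × 90 days = 270 h
desktop computer: 0.33 kW × 270 h = 89.1 kWh
Total energy = 226.85 kWh
Cost = 226.85 × $0.35 = $79.40

$79.40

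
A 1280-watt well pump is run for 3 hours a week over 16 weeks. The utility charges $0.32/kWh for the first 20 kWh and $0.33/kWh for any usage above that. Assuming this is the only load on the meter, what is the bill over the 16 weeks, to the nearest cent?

Runtime = 3 h/week × 16 weeks = 48 h
Energy = 1.28 kW × 48 h = 61.44 kWh
Tier 1 (0–20 kWh): 20 × $0.32 = $6.4
Above 20 kWh: 41.44 × $0.33 = $13.6752
Bill = $20.08

$20.08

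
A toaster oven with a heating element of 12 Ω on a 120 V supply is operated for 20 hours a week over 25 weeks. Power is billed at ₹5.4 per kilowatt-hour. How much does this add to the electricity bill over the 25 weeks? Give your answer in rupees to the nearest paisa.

₹3240.00

Power = V²/R = 120²/12 = 1200 W = 1.2 kW
Runtime = 20 h/week × 25 weeks = 500 h
Energy = 1.2 kW × 500 h = 600 kWh
Cost = 600 kWh × ₹5.4/kWh = ₹3240.00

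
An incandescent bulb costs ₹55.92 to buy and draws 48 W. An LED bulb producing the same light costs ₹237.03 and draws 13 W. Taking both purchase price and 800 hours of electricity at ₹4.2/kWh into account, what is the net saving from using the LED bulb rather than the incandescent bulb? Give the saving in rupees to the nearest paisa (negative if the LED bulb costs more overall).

-₹63.51

incandescent bulb: ₹55.92 + (48/1000) kW × 800 h × ₹4.2 = ₹55.92 + ₹161.28 = ₹217.2
LED bulb: ₹237.03 + (13/1000) kW × 800 h × ₹4.2 = ₹237.03 + ₹43.68 = ₹280.71
Saving = ₹217.2 − ₹280.71 = −₹63.51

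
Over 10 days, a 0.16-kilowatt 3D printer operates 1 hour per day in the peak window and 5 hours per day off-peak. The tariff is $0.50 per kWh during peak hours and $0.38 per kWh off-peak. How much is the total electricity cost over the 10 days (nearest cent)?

$3.84

Peak energy = 0.16 kW × 1 h × 10 = 1.6 kWh
Off-peak energy = 0.16 kW × 5 h × 10 = 8 kWh
Cost = 1.6 × $0.50 + 8 × $0.38 = $0.8 + $3.04 = $3.84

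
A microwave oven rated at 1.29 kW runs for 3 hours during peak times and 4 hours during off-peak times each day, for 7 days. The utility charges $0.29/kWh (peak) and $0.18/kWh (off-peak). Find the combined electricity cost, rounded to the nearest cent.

Peak energy = 1.29 kW × 3 h × 7 = 27.09 kWh
Off-peak energy = 1.29 kW × 4 h × 7 = 36.12 kWh
Cost = 27.09 × $0.29 + 36.12 × $0.18 = $7.8561 + $6.5016 = $14.36

$14.36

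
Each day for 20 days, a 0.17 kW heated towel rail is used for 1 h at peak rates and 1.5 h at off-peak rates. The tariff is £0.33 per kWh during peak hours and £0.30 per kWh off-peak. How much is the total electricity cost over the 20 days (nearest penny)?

£2.65

Peak energy = 0.17 kW × 1 h × 20 = 3.4 kWh
Off-peak energy = 0.17 kW × 1.5 h × 20 = 5.1 kWh
Cost = 3.4 × £0.33 + 5.1 × £0.30 = £1.122 + £1.53 = £2.65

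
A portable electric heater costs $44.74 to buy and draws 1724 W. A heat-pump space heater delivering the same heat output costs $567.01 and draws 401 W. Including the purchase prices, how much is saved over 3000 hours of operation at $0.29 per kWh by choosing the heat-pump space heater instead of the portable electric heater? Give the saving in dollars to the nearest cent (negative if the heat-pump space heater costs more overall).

$628.74

portable electric heater: $44.74 + (1724/1000) kW × 3000 h × $0.29 = $44.74 + $1499.88 = $1544.62
heat-pump space heater: $567.01 + (401/1000) kW × 3000 h × $0.29 = $567.01 + $348.87 = $915.88
Saving = $1544.62 − $915.88 = $628.74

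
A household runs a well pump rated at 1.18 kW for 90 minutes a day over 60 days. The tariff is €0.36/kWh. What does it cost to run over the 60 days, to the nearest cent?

€38.23

Runtime = 90 min × 60 = 5400 min = 90 h
Energy = 1.18 kW × 90 h = 106.2 kWh
Cost = 106.2 kWh × €0.36/kWh = €38.23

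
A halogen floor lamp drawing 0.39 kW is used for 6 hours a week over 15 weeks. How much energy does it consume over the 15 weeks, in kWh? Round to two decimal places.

Runtime = 6 h/week × 15 weeks = 90 h
Energy = 0.39 kW × 90 h = 35.1 kWh

35.10 kWh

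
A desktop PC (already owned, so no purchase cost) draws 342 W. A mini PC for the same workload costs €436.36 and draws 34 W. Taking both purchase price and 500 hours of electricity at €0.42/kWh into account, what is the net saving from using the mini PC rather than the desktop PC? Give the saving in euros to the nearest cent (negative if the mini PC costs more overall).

desktop PC: €0.00 + (342/1000) kW × 500 h × €0.42 = €0.00 + €71.82 = €71.82
mini PC: €436.36 + (34/1000) kW × 500 h × €0.42 = €436.36 + €7.14 = €443.5
Saving = €71.82 − €443.5 = −€371.68

-€371.68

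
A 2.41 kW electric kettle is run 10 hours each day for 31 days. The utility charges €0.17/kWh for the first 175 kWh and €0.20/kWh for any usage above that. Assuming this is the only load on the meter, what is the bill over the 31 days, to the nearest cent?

Runtime = 10 h/day × 31 days = 310 h
Energy = 2.41 kW × 310 h = 747.1 kWh
Tier 1 (0–175 kWh): 175 × €0.17 = €29.75
Above 175 kWh: 572.1 × €0.20 = €114.42
Bill = €144.17

€144.17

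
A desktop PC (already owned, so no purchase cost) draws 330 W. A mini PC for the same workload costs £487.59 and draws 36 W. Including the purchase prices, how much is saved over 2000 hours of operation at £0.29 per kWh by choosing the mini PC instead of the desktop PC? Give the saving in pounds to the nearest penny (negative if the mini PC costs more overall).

-£317.07

desktop PC: £0.00 + (330/1000) kW × 2000 h × £0.29 = £0.00 + £191.4 = £191.4
mini PC: £487.59 + (36/1000) kW × 2000 h × £0.29 = £487.59 + £20.88 = £508.47
Saving = £191.4 − £508.47 = −£317.07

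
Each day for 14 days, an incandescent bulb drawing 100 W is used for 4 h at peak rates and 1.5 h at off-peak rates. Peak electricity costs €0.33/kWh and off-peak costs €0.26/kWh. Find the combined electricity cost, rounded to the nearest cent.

Peak energy = 0.1 kW × 4 h × 14 = 5.6 kWh
Off-peak energy = 0.1 kW × 1.5 h × 14 = 2.1 kWh
Cost = 5.6 × €0.33 + 2.1 × €0.26 = €1.848 + €0.546 = €2.39

€2.39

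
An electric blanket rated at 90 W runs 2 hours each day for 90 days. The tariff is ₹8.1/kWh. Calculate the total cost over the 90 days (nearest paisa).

₹131.22

Runtime = 2 h/day × 90 days = 180 h
Energy = 0.09 kW × 180 h = 16.2 kWh
Cost = 16.2 kWh × ₹8.1/kWh = ₹131.22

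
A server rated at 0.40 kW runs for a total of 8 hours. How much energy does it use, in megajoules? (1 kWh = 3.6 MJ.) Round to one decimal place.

Energy = 0.4 kW × 8 h = 3.2 kWh
= 3.2 × 3.6 MJ = 11.5 MJ

11.5 MJ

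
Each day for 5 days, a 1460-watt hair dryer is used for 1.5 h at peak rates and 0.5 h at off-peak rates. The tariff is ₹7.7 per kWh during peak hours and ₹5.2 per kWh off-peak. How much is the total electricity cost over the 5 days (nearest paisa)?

₹103.30

Peak energy = 1.46 kW × 1.5 h × 5 = 10.95 kWh
Off-peak energy = 1.46 kW × 0.5 h × 5 = 3.65 kWh
Cost = 10.95 × ₹7.7 + 3.65 × ₹5.2 = ₹84.315 + ₹18.98 = ₹103.30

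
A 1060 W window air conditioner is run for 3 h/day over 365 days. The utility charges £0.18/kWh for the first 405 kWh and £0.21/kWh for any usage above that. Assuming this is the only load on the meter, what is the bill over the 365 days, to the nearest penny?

Runtime = 3 h/day × 365 days = 1095 h
Energy = 1.06 kW × 1095 h = 1160.7 kWh
Tier 1 (0–405 kWh): 405 × £0.18 = £72.9
Above 405 kWh: 755.7 × £0.21 = £158.697
Bill = £231.60

£231.60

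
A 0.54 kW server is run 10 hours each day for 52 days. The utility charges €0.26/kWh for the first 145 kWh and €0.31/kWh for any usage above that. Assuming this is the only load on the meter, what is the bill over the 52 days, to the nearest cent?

Runtime = 10 h/day × 52 days = 520 h
Energy = 0.54 kW × 520 h = 280.8 kWh
Tier 1 (0–145 kWh): 145 × €0.26 = €37.7
Above 145 kWh: 135.8 × €0.31 = €42.098
Bill = €79.80

€79.80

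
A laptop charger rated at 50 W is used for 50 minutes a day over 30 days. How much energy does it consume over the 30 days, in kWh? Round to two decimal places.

Runtime = 50 min × 30 = 1500 min = 25 h
Energy = 0.05 kW × 25 h = 1.25 kWh

1.25 kWh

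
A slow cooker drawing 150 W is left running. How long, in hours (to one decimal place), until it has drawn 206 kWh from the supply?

Hours = 206 kWh ÷ 0.15 kW = 1373.3 h

1373.3 h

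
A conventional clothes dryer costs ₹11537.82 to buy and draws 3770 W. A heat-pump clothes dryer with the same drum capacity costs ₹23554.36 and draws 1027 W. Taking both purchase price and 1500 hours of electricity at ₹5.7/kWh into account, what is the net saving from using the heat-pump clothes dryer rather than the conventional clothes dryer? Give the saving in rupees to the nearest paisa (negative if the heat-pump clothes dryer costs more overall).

₹11436.11

conventional clothes dryer: ₹11537.82 + (3770/1000) kW × 1500 h × ₹5.7 = ₹11537.82 + ₹32233.5 = ₹43771.32
heat-pump clothes dryer: ₹23554.36 + (1027/1000) kW × 1500 h × ₹5.7 = ₹23554.36 + ₹8780.85 = ₹32335.21
Saving = ₹43771.32 − ₹32335.21 = ₹11436.11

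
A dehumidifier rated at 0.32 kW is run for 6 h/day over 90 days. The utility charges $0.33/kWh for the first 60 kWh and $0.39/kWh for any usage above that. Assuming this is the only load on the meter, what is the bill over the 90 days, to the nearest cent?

$63.79

Runtime = 6 h/day × 90 days = 540 h
Energy = 0.32 kW × 540 h = 172.8 kWh
Tier 1 (0–60 kWh): 60 × $0.33 = $19.8
Above 60 kWh: 112.8 × $0.39 = $43.992
Bill = $63.79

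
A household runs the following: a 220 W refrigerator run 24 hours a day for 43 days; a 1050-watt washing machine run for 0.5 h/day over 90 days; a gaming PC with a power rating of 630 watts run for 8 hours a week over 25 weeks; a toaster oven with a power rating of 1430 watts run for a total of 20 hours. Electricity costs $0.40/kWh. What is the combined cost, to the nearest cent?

$171.56

refrigerator: Runtime = 24 h × 43 = 1032 h
refrigerator: 0.22 kW × 1032 h = 227.04 kWh
washing machine: Runtime = 0.5 h/day × 90 days = 45 h
washing machine: 1.05 kW × 45 h = 47.25 kWh
gaming PC: Runtime = 8 h/week × 25 weeks = 200 h
gaming PC: 0.63 kW × 200 h = 126 kWh
toaster oven: 1.43 kW × 20 h = 28.6 kWh
Total energy = 428.89 kWh
Cost = 428.89 × $0.40 = $171.56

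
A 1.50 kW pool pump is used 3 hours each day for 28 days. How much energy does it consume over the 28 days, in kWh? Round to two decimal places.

126.00 kWh

Runtime = 3 h/day × 28 days = 84 h
Energy = 1.5 kW × 84 h = 126 kWh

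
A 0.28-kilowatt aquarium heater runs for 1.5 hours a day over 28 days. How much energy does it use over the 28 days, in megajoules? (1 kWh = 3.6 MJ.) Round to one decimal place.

42.3 MJ

Runtime = 1.5 h/day × 28 days = 42 h
Energy = 0.28 kW × 42 h = 11.76 kWh
= 11.76 × 3.6 MJ = 42.3 MJ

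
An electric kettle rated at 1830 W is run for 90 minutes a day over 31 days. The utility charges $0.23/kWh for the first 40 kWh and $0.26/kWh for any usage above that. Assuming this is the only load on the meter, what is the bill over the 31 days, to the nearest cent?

$20.92

Runtime = 90 min × 31 = 2790 min = 46.5 h
Energy = 1.83 kW × 46.5 h = 85.095 kWh
Tier 1 (0–40 kWh): 40 × $0.23 = $9.2
Above 40 kWh: 45.095 × $0.26 = $11.7247
Bill = $20.92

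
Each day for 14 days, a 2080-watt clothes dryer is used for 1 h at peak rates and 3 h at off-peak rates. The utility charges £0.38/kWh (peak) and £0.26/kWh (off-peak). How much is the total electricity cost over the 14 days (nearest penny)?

Peak energy = 2.08 kW × 1 h × 14 = 29.12 kWh
Off-peak energy = 2.08 kW × 3 h × 14 = 87.36 kWh
Cost = 29.12 × £0.38 + 87.36 × £0.26 = £11.0656 + £22.7136 = £33.78

£33.78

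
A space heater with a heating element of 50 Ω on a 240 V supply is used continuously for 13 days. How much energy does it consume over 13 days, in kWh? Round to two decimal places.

359.42 kWh

Power = V²/R = 240²/50 = 1152 W = 1.152 kW
Runtime = 24 h × 13 = 312 h
Energy = 1.152 kW × 312 h = 359.424 kWh ≈ 359.42 kWh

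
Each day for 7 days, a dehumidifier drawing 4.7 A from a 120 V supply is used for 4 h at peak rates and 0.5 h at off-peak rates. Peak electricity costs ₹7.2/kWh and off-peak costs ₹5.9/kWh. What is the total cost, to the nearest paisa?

Power = 4.7 A × 120 V = 564 W = 0.564 kW
Peak energy = 0.564 kW × 4 h × 7 = 15.792 kWh
Off-peak energy = 0.564 kW × 0.5 h × 7 = 1.974 kWh
Cost = 15.792 × ₹7.2 + 1.974 × ₹5.9 = ₹113.7024 + ₹11.6466 = ₹125.35

₹125.35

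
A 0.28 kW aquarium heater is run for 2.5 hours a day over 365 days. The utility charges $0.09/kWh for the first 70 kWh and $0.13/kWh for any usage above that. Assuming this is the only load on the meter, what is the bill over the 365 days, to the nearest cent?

$30.42

Runtime = 2.5 h/day × 365 days = 912.5 h
Energy = 0.28 kW × 912.5 h = 255.5 kWh
Tier 1 (0–70 kWh): 70 × $0.09 = $6.3
Above 70 kWh: 185.5 × $0.13 = $24.115
Bill = $30.42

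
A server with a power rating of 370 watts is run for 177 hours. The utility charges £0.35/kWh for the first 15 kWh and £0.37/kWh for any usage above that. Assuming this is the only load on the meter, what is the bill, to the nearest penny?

£23.93

Energy = 0.37 kW × 177 h = 65.49 kWh
Tier 1 (0–15 kWh): 15 × £0.35 = £5.25
Above 15 kWh: 50.49 × £0.37 = £18.6813
Bill = £23.93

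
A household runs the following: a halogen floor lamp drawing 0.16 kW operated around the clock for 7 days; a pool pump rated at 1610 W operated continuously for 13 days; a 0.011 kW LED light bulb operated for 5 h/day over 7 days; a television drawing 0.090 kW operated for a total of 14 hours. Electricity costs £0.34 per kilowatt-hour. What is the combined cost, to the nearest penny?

£180.49

halogen floor lamp: Runtime = 24 h × 7 = 168 h
halogen floor lamp: 0.16 kW × 168 h = 26.88 kWh
pool pump: Runtime = 24 h × 13 = 312 h
pool pump: 1.61 kW × 312 h = 502.32 kWh
LED light bulb: Runtime = 5 h/day × 7 days = 35 h
LED light bulb: 0.011 kW × 35 h = 0.385 kWh
television: 0.09 kW × 14 h = 1.26 kWh
Total energy = 530.845 kWh
Cost = 530.845 × £0.34 = £180.49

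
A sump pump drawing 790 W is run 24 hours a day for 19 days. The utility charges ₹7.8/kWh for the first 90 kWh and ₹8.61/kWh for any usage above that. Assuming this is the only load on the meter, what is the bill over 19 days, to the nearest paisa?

Runtime = 24 h × 19 = 456 h
Energy = 0.79 kW × 456 h = 360.24 kWh
Tier 1 (0–90 kWh): 90 × ₹7.8 = ₹702
Above 90 kWh: 270.24 × ₹8.61 = ₹2326.7664
Bill = ₹3028.77

₹3028.77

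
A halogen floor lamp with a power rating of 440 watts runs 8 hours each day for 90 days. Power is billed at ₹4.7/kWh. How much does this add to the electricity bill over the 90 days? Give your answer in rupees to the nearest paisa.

₹1488.96

Runtime = 8 h/day × 90 days = 720 h
Energy = 0.44 kW × 720 h = 316.8 kWh
Cost = 316.8 kWh × ₹4.7/kWh = ₹1488.96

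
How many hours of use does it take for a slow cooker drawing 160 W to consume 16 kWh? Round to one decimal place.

100.0 h

Hours = 16 kWh ÷ 0.16 kW = 100.0 h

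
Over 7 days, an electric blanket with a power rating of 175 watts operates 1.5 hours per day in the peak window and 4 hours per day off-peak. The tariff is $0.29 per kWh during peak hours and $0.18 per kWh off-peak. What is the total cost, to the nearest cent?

Peak energy = 0.175 kW × 1.5 h × 7 = 1.8375 kWh
Off-peak energy = 0.175 kW × 4 h × 7 = 4.9 kWh
Cost = 1.8375 × $0.29 + 4.9 × $0.18 = $0.532875 + $0.882 = $1.41

$1.41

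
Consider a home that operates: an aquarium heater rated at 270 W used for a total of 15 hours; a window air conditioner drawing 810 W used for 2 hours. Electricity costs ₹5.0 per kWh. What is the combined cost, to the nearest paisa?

aquarium heater: 0.27 kW × 15 h = 4.05 kWh
window air conditioner: 0.81 kW × 2 h = 1.62 kWh
Total energy = 5.67 kWh
Cost = 5.67 × ₹5.0 = ₹28.35

₹28.35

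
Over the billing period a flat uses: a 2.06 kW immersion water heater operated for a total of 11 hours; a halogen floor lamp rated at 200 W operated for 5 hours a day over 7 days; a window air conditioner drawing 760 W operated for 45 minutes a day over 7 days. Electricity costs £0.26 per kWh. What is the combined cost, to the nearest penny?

£8.75

immersion water heater: 2.06 kW × 11 h = 22.66 kWh
halogen floor lamp: Runtime = 5 h/day × 7 days = 35 h
halogen floor lamp: 0.2 kW × 35 h = 7 kWh
window air conditioner: Runtime = 45 min × 7 = 315 min = 5.25 h
window air conditioner: 0.76 kW × 5.25 h = 3.99 kWh
Total energy = 33.65 kWh
Cost = 33.65 × £0.26 = £8.75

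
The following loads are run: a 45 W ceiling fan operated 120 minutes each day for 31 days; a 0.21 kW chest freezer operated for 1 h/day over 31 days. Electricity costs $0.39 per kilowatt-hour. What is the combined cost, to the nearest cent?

ceiling fan: Runtime = 120 min × 31 = 3720 min = 62 h
ceiling fan: 0.045 kW × 62 h = 2.79 kWh
chest freezer: Runtime = 1 h/day × 31 days = 31 h
chest freezer: 0.21 kW × 31 h = 6.51 kWh
Total energy = 9.3 kWh
Cost = 9.3 × $0.39 = $3.63

$3.63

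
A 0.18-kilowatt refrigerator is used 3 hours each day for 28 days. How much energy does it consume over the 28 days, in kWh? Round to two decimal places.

15.12 kWh

Runtime = 3 h/day × 28 days = 84 h
Energy = 0.18 kW × 84 h = 15.12 kWh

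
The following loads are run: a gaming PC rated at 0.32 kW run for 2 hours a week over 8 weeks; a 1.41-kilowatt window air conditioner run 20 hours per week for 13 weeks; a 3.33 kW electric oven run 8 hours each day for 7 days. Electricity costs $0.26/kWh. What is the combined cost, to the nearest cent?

$145.13

gaming PC: Runtime = 2 h/week × 8 weeks = 16 h
gaming PC: 0.32 kW × 16 h = 5.12 kWh
window air conditioner: Runtime = 20 h/week × 13 weeks = 260 h
window air conditioner: 1.41 kW × 260 h = 366.6 kWh
electric oven: Runtime = 8 h/day × 7 days = 56 h
electric oven: 3.33 kW × 56 h = 186.48 kWh
Total energy = 558.2 kWh
Cost = 558.2 × $0.26 = $145.13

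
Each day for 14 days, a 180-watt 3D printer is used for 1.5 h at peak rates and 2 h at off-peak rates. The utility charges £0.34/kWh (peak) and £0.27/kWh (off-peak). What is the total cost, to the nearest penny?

£2.65

Peak energy = 0.18 kW × 1.5 h × 14 = 3.78 kWh
Off-peak energy = 0.18 kW × 2 h × 14 = 5.04 kWh
Cost = 3.78 × £0.34 + 5.04 × £0.27 = £1.2852 + £1.3608 = £2.65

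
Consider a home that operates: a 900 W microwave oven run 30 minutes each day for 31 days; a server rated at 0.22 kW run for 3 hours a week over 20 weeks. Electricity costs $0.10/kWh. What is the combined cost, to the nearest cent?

microwave oven: Runtime = 30 min × 31 = 930 min = 15.5 h
microwave oven: 0.9 kW × 15.5 h = 13.95 kWh
server: Runtime = 3 h/week × 20 weeks = 60 h
server: 0.22 kW × 60 h = 13.2 kWh
Total energy = 27.15 kWh
Cost = 27.15 × $0.10 = $2.72

$2.72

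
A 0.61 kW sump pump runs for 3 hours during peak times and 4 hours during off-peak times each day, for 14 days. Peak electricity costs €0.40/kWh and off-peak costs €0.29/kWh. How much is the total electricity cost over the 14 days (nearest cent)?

€20.15

Peak energy = 0.61 kW × 3 h × 14 = 25.62 kWh
Off-peak energy = 0.61 kW × 4 h × 14 = 34.16 kWh
Cost = 25.62 × €0.40 + 34.16 × €0.29 = €10.248 + €9.9064 = €20.15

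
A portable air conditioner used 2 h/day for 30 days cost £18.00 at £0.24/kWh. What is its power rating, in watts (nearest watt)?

1250 W

Energy = £18.00 ÷ £0.24/kWh = 75 kWh
Runtime = 2 h/day × 30 days = 60 h
Power = 75 kWh ÷ 60 h = 1.25 kW = 1250 W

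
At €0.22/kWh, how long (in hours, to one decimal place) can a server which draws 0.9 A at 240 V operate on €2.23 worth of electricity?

Power = 0.9 A × 240 V = 216 W = 0.216 kW
Energy available = €2.23 ÷ €0.22/kWh = 10.1364 kWh
Hours = 10.1364 kWh ÷ 0.216 kW = 46.9 h

46.9 h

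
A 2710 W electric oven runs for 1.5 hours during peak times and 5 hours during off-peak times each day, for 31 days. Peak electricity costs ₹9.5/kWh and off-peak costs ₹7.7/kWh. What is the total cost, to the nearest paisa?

₹4431.53

Peak energy = 2.71 kW × 1.5 h × 31 = 126.015 kWh
Off-peak energy = 2.71 kW × 5 h × 31 = 420.05 kWh
Cost = 126.015 × ₹9.5 + 420.05 × ₹7.7 = ₹1197.1425 + ₹3234.385 = ₹4431.53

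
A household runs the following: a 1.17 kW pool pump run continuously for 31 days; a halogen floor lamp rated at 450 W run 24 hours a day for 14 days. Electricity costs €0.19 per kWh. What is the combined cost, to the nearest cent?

€194.12

pool pump: Runtime = 24 h × 31 = 744 h
pool pump: 1.17 kW × 744 h = 870.48 kWh
halogen floor lamp: Runtime = 24 h × 14 = 336 h
halogen floor lamp: 0.45 kW × 336 h = 151.2 kWh
Total energy = 1021.68 kWh
Cost = 1021.68 × €0.19 = €194.12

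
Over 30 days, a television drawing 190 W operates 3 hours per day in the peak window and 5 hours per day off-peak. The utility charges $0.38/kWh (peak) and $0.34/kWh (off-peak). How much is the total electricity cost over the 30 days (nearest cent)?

$16.19

Peak energy = 0.19 kW × 3 h × 30 = 17.1 kWh
Off-peak energy = 0.19 kW × 5 h × 30 = 28.5 kWh
Cost = 17.1 × $0.38 + 28.5 × $0.34 = $6.498 + $9.69 = $16.19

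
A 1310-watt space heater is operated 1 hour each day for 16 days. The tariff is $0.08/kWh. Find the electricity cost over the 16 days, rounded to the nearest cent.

Runtime = 1 h/day × 16 days = 16 h
Energy = 1.31 kW × 16 h = 20.96 kWh
Cost = 20.96 kWh × $0.08/kWh = $1.68

$1.68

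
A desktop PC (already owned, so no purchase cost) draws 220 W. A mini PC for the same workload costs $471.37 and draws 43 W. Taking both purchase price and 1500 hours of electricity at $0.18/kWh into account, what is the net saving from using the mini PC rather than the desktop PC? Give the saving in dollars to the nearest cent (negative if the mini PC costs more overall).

-$423.58

desktop PC: $0.00 + (220/1000) kW × 1500 h × $0.18 = $0.00 + $59.4 = $59.4
mini PC: $471.37 + (43/1000) kW × 1500 h × $0.18 = $471.37 + $11.61 = $482.98
Saving = $59.4 − $482.98 = −$423.58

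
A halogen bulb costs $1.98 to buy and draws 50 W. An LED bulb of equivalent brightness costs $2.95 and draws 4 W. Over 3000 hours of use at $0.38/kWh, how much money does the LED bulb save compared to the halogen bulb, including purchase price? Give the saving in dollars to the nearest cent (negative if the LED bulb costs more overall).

halogen bulb: $1.98 + (50/1000) kW × 3000 h × $0.38 = $1.98 + $57 = $58.98
LED bulb: $2.95 + (4/1000) kW × 3000 h × $0.38 = $2.95 + $4.56 = $7.51
Saving = $58.98 − $7.51 = $51.47

$51.47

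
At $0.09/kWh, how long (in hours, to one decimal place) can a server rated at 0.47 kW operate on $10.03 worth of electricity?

Energy available = $10.03 ÷ $0.09/kWh = 111.4444 kWh
Hours = 111.4444 kWh ÷ 0.47 kW = 237.1 h

237.1 h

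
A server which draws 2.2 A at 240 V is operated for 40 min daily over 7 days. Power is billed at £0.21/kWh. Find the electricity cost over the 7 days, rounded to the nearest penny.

Power = 2.2 A × 240 V = 528 W = 0.528 kW
Runtime = 40 min × 7 = 280 min = 4.666666… h
Energy = 0.528 kW × 4.666666… h = 2.464 kWh
Cost = 2.464 kWh × £0.21/kWh = £0.52

£0.52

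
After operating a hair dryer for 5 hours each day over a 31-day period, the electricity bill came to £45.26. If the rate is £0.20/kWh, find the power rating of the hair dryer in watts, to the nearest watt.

1460 W

Energy = £45.26 ÷ £0.20/kWh = 226.3 kWh
Runtime = 5 h/day × 31 days = 155 h
Power = 226.3 kWh ÷ 155 h = 1.46 kW = 1460 W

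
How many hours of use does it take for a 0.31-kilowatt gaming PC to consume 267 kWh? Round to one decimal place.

Hours = 267 kWh ÷ 0.31 kW = 861.3 h

861.3 h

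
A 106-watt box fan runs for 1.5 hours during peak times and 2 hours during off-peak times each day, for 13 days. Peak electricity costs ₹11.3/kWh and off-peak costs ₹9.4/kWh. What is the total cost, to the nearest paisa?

Peak energy = 0.106 kW × 1.5 h × 13 = 2.067 kWh
Off-peak energy = 0.106 kW × 2 h × 13 = 2.756 kWh
Cost = 2.067 × ₹11.3 + 2.756 × ₹9.4 = ₹23.3571 + ₹25.9064 = ₹49.26

₹49.26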